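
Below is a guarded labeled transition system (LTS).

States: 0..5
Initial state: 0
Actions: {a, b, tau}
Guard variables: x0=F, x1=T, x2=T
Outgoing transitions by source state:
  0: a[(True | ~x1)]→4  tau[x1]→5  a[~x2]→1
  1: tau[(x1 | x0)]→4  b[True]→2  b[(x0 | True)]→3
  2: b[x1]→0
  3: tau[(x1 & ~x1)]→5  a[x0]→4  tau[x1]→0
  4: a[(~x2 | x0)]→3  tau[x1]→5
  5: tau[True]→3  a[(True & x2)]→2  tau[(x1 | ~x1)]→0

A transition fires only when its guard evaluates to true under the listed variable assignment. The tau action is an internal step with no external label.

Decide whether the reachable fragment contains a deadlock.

Answer: DEADLOCK-FREE

Trace:
Reach set: {0,2,3,4,5}
  0: a→4  tau→5  [2 out]
  2: b→0  [1 out]
  3: tau→0  [1 out]
  4: tau→5  [1 out]
  5: a→2  tau→0  tau→3  [3 out]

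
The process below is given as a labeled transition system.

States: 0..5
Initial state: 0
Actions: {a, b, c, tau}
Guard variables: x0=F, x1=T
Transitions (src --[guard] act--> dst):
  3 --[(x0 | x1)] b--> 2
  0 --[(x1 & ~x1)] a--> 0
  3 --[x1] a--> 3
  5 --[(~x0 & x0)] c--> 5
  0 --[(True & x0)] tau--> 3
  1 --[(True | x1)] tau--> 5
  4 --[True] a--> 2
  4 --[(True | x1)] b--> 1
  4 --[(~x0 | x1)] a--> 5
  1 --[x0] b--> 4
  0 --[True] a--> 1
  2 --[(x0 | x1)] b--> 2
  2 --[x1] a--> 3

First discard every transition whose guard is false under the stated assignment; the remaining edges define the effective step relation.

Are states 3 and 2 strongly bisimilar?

Answer: BISIMILAR

Trace:
Compute ~ classes (split until stable):
  P[0] = {{0,1,2,3,4,5}}
  P[1] = {{0},{1},{2,3,4},{5}}
  P[2] = {{0},{1},{2,3},{4},{5}}
stable after 3 split(s): 5 block(s)
class of 3: {2,3}; class of 2: {2,3}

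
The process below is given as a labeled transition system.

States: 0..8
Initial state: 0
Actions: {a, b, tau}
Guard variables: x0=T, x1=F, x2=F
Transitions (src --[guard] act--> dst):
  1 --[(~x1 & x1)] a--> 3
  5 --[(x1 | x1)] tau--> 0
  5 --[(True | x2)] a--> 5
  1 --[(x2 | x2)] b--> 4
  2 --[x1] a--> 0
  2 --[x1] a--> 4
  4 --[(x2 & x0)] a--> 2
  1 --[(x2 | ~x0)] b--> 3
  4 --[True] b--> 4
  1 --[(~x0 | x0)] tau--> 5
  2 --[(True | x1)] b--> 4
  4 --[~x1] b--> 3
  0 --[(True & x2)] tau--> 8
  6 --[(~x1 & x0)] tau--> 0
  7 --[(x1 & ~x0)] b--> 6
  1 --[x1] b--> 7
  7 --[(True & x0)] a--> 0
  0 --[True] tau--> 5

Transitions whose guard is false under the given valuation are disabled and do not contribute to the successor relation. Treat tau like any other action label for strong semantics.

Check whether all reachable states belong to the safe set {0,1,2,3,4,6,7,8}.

Safe = {0,1,2,3,4,6,7,8}
Reachable = {0,5}
  0: safe
  5: VIOLATES
counterexample path to 5: tau

Answer: INVARIANT VIOLATED at state 5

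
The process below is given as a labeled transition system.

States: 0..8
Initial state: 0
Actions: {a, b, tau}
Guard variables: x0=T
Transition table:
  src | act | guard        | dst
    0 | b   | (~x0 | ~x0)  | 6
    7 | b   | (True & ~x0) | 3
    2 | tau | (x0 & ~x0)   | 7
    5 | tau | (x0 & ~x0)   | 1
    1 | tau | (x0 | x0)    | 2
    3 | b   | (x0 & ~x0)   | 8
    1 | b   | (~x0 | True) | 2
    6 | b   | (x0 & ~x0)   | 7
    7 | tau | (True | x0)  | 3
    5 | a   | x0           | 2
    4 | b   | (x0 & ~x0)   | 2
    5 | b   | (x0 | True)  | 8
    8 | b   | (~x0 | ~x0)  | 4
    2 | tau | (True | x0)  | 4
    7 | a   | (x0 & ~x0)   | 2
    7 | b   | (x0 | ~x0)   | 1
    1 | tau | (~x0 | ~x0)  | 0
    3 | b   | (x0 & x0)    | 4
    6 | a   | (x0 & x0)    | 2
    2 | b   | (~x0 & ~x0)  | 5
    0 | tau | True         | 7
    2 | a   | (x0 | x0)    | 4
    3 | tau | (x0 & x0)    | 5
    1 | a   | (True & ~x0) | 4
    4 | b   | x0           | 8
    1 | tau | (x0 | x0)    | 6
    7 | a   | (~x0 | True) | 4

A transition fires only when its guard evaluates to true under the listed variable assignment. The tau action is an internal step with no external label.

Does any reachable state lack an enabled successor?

Reachable = {0,1,2,3,4,5,6,7,8}
  0: tau→7  [1 exit(s)]
  1: b→2  tau→2  tau→6  [3 exit(s)]
  2: a→4  tau→4  [2 exit(s)]
  3: b→4  tau→5  [2 exit(s)]
  4: b→8  [1 exit(s)]
  5: a→2  b→8  [2 exit(s)]
  6: a→2  [1 exit(s)]
  7: a→4  b→1  tau→3  [3 exit(s)]
  8: ∅  [deadlock]
witness 8: tau·a·b

Answer: DEADLOCK at state 8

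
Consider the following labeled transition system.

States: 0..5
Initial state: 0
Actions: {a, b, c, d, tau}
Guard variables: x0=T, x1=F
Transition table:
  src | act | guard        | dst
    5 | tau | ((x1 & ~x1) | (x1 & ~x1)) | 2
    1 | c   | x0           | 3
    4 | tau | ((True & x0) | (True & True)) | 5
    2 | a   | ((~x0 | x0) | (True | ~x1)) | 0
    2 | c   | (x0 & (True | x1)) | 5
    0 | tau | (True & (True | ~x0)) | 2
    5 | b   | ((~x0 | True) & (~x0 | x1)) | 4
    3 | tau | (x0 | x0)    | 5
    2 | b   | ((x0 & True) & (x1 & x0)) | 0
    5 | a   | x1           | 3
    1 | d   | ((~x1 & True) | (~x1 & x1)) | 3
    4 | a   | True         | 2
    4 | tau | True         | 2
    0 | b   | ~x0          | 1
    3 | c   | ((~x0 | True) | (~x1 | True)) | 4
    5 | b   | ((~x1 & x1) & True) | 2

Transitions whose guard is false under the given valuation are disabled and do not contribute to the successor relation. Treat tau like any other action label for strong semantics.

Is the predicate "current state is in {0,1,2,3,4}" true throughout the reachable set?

Answer: INVARIANT VIOLATED at state 5

Analysis:
Safe = {0,1,2,3,4}
Reachable = {0,2,5}
  0: ok
  2: ok
  5: VIOLATES
witness against invariant: tau·c → 5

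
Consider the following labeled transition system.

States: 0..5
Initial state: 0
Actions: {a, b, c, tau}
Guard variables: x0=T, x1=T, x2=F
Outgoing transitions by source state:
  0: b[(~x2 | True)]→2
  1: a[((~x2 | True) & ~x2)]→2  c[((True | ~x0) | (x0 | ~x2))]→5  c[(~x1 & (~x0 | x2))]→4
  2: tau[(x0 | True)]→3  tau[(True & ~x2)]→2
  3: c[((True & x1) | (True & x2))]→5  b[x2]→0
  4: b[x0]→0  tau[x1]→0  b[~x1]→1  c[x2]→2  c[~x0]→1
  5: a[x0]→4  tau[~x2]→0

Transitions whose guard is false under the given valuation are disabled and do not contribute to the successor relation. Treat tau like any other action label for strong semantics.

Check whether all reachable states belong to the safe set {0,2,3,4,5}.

Allowed set {0,2,3,4,5}
Reachable = {0,2,3,4,5}
  0: safe
  2: safe
  3: safe
  4: safe
  5: safe

Answer: INVARIANT HOLDS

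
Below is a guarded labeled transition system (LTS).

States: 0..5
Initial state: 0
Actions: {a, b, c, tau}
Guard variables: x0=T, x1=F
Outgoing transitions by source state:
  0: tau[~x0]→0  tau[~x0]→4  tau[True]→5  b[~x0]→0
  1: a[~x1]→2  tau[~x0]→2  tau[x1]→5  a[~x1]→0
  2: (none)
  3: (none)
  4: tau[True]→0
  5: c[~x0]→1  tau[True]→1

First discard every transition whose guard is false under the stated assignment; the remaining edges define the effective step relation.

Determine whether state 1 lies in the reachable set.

Guard filter leaves 5 enabled edge(s).
L0 = {0}
L1 = {5}  cumulative {0,5}
L2 = {1}  cumulative {0,1,5}
L3 = {2}  cumulative {0,1,2,5}
Reachable = {0,1,2,5}
trace reaching 1: tau·tau

Answer: REACHABLE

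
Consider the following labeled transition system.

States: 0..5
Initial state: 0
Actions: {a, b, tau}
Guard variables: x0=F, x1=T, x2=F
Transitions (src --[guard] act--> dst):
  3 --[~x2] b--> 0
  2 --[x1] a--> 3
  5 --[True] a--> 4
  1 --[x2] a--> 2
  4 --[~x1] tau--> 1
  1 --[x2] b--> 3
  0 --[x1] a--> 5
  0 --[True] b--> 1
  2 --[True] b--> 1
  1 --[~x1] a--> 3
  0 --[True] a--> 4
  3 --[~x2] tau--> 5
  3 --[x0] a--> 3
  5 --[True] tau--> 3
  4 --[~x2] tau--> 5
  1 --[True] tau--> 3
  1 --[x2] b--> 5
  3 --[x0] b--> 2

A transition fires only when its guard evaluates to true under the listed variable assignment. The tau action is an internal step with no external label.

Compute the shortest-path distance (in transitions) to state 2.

Layered search for 2:
  Layer 0: {0}
  Layer 1: {1,4,5}
  Layer 2: {3}
2 never appears.

Answer: UNREACHABLE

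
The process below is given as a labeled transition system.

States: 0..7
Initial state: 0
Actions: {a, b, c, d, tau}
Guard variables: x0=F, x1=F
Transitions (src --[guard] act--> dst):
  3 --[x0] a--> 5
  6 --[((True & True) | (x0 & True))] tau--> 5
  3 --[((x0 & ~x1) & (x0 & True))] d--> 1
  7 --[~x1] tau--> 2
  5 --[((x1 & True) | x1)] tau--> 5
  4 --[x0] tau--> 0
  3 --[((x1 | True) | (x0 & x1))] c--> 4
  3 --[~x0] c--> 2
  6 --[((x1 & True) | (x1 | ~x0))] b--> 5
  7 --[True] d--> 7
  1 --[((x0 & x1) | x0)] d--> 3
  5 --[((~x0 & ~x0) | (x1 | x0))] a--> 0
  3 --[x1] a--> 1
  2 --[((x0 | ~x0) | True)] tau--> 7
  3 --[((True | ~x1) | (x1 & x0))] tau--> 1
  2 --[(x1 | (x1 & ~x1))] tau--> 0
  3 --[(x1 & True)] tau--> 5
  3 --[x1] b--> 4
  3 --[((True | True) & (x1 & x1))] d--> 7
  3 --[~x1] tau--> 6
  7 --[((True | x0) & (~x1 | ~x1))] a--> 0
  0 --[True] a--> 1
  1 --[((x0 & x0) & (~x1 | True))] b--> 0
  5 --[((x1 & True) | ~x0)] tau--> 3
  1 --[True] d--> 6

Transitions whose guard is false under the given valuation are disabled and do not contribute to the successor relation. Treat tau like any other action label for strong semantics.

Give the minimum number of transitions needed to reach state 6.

Answer: 2

Trace:
Breadth-first toward 6:
  Layer 0: {0}
  Layer 1: {1}
  Layer 2: {6}
depth(6)=2, e.g. a·d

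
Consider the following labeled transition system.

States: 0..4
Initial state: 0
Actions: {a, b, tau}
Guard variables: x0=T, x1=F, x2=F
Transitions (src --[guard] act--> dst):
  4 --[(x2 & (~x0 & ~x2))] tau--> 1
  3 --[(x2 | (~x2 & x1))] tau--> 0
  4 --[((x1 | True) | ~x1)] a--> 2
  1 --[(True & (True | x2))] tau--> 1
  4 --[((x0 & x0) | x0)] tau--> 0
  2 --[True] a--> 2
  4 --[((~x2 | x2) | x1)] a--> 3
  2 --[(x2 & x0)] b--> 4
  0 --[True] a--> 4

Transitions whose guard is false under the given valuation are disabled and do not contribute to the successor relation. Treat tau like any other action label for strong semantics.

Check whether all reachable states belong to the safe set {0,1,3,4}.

Safe = {0,1,3,4}
R = {0,2,3,4}
  0: ✓
  2: ✗ unsafe
  3: ✓
  4: ✓
counterexample path to 2: a·a

Answer: INVARIANT VIOLATED at state 2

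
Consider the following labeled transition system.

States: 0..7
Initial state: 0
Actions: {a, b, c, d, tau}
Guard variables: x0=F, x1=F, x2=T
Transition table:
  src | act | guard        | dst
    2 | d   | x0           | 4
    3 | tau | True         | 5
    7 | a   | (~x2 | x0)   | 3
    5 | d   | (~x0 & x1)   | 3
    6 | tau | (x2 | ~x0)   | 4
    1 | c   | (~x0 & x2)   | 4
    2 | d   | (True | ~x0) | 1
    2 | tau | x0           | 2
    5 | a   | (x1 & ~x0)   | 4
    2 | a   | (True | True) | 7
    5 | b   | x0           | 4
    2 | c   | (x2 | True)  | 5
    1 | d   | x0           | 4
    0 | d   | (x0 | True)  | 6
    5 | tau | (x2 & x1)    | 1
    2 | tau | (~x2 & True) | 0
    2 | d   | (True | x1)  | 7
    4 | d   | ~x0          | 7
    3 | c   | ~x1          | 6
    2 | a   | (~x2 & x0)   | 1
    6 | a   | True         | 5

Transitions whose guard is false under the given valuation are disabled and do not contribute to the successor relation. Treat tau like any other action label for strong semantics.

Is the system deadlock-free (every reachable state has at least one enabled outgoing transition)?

Answer: DEADLOCK at state 5

Trace:
R = {0,4,5,6,7}
  0: d→6  [deg 1]
  4: d→7  [deg 1]
  5: ∅  [STUCK]
  6: a→5  tau→4  [deg 2]
  7: ∅  [STUCK]
witness 5: d·a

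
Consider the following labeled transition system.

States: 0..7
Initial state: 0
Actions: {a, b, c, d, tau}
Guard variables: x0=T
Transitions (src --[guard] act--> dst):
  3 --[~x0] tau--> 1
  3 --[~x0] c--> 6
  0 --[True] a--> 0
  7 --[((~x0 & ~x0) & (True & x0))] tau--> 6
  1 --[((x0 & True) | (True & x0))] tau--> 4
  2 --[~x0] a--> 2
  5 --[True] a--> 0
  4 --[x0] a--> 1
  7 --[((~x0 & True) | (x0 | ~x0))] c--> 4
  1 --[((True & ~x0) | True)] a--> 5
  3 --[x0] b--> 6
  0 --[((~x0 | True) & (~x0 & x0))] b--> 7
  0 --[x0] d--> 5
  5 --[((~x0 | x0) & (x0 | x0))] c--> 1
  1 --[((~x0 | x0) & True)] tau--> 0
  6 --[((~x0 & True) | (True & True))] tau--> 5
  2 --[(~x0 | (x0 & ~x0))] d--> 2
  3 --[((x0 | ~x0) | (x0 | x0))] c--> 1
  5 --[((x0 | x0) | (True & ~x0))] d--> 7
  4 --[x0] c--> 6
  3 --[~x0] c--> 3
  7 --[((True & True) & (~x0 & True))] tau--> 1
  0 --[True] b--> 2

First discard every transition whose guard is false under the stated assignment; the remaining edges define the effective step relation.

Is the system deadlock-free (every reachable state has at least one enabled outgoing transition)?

R = {0,1,2,4,5,6,7}
  0: a→0  b→2  d→5  [3 exit(s)]
  1: a→5  tau→0  tau→4  [3 exit(s)]
  2: ∅  [no exit]
  4: a→1  c→6  [2 exit(s)]
  5: a→0  c→1  d→7  [3 exit(s)]
  6: tau→5  [1 exit(s)]
  7: c→4  [1 exit(s)]
Path to 2: b

Answer: DEADLOCK at state 2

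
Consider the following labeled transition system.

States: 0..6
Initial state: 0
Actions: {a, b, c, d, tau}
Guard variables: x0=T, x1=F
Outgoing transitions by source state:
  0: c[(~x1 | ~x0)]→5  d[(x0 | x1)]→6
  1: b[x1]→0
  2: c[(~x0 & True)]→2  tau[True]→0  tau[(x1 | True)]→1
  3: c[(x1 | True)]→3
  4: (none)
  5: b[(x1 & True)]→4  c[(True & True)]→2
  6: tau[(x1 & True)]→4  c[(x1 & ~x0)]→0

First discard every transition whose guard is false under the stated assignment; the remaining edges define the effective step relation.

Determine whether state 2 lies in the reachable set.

Answer: REACHABLE

Working:
6 transition(s) survive guard evaluation.
Layer 0: {0}
Layer 1: {5,6}  total {0,5,6}
Layer 2: {2}  total {0,2,5,6}
Layer 3: {1}  total {0,1,2,5,6}
Reach set: {0,1,2,5,6}
Path to 2: c·c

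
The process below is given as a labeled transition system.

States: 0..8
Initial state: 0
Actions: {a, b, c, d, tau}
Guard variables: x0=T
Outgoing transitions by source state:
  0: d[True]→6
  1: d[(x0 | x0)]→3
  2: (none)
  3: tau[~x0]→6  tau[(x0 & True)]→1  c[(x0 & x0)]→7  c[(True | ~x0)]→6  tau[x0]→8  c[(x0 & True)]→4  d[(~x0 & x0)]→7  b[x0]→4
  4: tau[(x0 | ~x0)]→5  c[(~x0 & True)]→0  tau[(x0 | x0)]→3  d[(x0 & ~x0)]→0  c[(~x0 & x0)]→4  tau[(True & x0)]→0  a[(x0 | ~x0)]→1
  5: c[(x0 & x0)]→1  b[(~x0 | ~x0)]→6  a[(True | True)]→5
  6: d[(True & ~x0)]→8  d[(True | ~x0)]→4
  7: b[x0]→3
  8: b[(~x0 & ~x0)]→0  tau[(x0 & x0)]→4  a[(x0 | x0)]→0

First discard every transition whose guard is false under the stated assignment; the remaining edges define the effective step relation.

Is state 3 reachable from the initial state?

After dropping false guards: 18 live edges.
L0 = {0}
L1 = {6}  now seen {0,6}
L2 = {4}  now seen {0,4,6}
L3 = {1,3,5}  now seen {0,1,3,4,5,6}
L4 = {7,8}  now seen {0,1,3,4,5,6,7,8}
Reachable = {0,1,3,4,5,6,7,8}
witness 3: d·d·tau

Answer: REACHABLE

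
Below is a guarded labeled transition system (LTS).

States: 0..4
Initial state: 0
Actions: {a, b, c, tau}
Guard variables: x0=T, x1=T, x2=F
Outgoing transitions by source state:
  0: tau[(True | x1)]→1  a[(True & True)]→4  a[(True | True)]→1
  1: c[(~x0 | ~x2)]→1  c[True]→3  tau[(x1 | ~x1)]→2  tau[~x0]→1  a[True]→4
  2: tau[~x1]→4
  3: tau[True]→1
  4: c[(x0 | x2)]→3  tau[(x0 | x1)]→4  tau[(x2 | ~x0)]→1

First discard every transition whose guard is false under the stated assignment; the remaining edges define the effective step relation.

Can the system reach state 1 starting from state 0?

Answer: REACHABLE

Analysis:
10 transition(s) survive guard evaluation.
Layer 0: {0}
Layer 1: {1,4}  now seen {0,1,4}
Layer 2: {2,3}  now seen {0,1,2,3,4}
R = {0,1,2,3,4}
trace reaching 1: tau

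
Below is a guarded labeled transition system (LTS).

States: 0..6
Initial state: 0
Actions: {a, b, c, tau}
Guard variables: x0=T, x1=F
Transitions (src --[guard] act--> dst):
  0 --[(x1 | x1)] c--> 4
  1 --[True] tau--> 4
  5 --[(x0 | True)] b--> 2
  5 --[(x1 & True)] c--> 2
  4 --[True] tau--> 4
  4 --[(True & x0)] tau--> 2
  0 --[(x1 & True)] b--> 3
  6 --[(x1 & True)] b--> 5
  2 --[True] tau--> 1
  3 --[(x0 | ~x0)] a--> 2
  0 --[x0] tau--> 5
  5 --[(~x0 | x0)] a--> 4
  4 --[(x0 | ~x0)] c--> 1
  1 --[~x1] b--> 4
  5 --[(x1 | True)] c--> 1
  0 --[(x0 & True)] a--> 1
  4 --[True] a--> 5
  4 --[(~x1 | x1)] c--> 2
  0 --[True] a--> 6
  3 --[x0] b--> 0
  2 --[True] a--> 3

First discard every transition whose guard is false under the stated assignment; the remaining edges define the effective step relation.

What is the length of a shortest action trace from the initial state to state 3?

Answer: 3

Analysis:
Breadth-first toward 3:
  L0 = {0}
  L1 = {1,5,6}
  L2 = {2,4}
  L3 = {3}
3 enters at depth 3; path tau·b·a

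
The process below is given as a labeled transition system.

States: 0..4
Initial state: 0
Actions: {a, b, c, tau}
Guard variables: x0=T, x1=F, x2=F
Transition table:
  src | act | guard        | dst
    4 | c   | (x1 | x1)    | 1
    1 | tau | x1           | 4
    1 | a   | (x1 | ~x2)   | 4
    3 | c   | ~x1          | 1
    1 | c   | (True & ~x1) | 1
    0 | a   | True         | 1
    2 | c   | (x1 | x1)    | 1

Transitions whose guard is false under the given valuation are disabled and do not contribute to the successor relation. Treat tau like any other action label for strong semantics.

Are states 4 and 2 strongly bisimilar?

Compute ~ classes (split until stable):
  round 0: {{0,1,2,3,4}}
  round 1: {{0},{1},{2,4},{3}}
stable after 2 split(s): 4 block(s)
[4]={2,4}  [2]={2,4}

Answer: BISIMILAR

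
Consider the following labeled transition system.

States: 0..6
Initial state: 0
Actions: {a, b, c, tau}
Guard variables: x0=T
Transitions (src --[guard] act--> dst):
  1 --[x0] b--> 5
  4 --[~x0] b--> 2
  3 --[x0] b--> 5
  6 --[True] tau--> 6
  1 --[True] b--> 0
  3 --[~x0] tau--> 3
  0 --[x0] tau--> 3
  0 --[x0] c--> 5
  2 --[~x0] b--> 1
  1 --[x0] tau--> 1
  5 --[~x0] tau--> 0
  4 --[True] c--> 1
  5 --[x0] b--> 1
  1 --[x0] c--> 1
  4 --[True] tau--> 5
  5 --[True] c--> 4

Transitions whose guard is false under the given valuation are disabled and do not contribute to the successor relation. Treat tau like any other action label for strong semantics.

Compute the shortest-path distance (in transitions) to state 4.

Breadth-first toward 4:
  depth 0: {0}
  depth 1: {3,5}
  depth 2: {1,4}
first hit 4 at d=2 via c·c

Answer: 2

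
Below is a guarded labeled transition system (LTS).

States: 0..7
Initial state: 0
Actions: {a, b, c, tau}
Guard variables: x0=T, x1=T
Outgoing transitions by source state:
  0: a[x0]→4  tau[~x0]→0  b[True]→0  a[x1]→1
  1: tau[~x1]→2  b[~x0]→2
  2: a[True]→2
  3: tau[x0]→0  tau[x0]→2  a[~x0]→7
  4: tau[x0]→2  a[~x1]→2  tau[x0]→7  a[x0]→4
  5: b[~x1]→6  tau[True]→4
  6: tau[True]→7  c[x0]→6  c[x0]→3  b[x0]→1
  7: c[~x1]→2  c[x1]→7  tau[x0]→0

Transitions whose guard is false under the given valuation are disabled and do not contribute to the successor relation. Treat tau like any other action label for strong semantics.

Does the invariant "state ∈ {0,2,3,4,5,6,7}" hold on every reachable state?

Safe = {0,2,3,4,5,6,7}
R = {0,1,2,4,7}
  0: ✓
  1: outside
  2: ✓
  4: ✓
  7: ✓
reach 1 via a — violates

Answer: INVARIANT VIOLATED at state 1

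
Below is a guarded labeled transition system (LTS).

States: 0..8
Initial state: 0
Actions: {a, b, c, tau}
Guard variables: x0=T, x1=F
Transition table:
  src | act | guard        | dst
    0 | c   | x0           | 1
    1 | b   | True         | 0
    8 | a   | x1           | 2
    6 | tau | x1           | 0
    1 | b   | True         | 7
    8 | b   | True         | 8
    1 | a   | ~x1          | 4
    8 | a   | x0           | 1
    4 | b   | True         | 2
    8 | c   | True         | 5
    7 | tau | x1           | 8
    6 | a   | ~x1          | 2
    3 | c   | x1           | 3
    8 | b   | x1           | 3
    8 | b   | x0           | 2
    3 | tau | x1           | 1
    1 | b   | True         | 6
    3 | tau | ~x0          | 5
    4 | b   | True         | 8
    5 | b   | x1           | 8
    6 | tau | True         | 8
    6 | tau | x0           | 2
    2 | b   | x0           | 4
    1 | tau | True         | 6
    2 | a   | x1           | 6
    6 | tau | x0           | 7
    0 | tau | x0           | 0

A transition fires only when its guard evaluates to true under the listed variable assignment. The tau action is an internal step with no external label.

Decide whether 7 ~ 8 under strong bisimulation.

Bisimulation quotient by refinement:
  round 0: {{0,1,2,3,4,5,6,7,8}}
  round 1: {{0},{1},{2,4},{3,5,7},{6},{8}}
  round 2: {{0},{1},{2},{3,5,7},{4},{6},{8}}
stable after 3 split(s): 7 block(s)
7∈{3,5,7}, 8∈{8}

Answer: NOT BISIMILAR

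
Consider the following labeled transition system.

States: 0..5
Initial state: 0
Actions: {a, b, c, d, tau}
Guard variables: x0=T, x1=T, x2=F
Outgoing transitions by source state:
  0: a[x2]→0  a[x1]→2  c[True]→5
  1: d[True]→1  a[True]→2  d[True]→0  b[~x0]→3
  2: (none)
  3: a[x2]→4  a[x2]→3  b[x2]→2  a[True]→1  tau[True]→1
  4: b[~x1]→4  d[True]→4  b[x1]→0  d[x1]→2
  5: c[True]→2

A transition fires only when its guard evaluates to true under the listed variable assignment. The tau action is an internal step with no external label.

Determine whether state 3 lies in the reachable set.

Answer: UNREACHABLE

Trace:
11 transition(s) survive guard evaluation.
Layer 0: {0}
Layer 1: {2,5}  cumulative {0,2,5}
R = {0,2,5}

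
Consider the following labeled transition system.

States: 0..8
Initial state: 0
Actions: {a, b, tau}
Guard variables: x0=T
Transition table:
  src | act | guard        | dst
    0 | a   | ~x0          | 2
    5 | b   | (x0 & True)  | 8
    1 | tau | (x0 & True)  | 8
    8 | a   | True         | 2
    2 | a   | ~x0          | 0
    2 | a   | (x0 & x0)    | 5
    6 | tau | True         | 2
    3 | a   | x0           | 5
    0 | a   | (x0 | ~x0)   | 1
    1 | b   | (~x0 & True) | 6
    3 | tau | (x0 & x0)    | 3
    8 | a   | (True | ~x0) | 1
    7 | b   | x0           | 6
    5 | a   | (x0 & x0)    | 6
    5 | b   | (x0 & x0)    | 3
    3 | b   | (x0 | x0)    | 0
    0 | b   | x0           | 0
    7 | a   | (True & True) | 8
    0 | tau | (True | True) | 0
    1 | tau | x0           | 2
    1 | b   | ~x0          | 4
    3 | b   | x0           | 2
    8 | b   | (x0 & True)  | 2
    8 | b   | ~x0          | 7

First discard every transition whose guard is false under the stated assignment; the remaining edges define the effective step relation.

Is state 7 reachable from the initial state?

Answer: UNREACHABLE

Working:
19 transition(s) survive guard evaluation.
L0 = {0}
L1 = {1}  now seen {0,1}
L2 = {2,8}  now seen {0,1,2,8}
L3 = {5}  now seen {0,1,2,5,8}
L4 = {3,6}  now seen {0,1,2,3,5,6,8}
Reach set: {0,1,2,3,5,6,8}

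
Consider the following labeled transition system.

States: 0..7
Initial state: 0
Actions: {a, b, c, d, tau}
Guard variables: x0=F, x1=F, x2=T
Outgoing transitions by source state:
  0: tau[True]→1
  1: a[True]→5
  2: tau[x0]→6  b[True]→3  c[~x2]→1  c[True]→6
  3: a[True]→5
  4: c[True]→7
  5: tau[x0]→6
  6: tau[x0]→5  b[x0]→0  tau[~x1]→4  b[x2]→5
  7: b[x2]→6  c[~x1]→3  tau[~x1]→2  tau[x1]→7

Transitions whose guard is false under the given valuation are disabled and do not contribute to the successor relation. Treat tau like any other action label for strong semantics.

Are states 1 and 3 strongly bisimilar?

Compute ~ classes (split until stable):
  round 0: {{0,1,2,3,4,5,6,7}}
  round 1: {{0},{1,3},{2},{4},{5},{6},{7}}
stable after 2 split(s): 7 block(s)
1∈{1,3}, 3∈{1,3}

Answer: BISIMILAR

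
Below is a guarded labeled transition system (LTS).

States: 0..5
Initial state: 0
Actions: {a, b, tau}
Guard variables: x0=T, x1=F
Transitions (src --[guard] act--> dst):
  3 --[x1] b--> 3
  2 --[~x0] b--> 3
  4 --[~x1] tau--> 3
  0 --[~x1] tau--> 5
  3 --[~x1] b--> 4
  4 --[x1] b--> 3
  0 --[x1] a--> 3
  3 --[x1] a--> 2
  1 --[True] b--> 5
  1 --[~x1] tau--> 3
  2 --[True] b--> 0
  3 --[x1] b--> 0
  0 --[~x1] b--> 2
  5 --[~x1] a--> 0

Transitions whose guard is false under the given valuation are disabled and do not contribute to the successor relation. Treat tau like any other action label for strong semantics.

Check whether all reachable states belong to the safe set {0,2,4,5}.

Answer: INVARIANT HOLDS

Trace:
Inv-set: {0,2,4,5}
Reachable = {0,2,5}
  0: ok
  2: ok
  5: ok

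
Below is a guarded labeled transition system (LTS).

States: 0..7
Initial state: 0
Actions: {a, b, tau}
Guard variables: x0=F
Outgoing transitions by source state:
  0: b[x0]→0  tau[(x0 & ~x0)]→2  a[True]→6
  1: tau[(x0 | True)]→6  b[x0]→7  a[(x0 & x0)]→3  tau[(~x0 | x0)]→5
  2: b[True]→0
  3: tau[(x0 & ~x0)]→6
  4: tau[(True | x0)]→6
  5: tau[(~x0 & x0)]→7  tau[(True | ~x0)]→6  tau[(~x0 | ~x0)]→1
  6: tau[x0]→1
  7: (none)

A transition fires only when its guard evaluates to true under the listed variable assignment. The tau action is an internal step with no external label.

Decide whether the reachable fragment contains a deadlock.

Reach set: {0,6}
  0: a→6  [1 exit(s)]
  6: ∅  [deadlock]
trace reaching 6: a

Answer: DEADLOCK at state 6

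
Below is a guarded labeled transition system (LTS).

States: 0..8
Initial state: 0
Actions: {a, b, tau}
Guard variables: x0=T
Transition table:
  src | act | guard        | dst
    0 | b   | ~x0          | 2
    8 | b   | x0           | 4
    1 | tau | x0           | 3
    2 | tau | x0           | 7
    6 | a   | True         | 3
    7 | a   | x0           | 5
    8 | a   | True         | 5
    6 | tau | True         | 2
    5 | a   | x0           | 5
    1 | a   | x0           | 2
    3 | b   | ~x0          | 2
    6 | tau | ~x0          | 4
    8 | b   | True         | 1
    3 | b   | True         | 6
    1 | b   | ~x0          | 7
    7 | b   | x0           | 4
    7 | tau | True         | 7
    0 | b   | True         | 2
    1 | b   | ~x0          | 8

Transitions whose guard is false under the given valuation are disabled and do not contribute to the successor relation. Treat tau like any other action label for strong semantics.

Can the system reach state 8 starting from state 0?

After dropping false guards: 14 live edges.
Layer 0: {0}
Layer 1: {2}  now seen {0,2}
Layer 2: {7}  now seen {0,2,7}
Layer 3: {4,5}  now seen {0,2,4,5,7}
Reach set: {0,2,4,5,7}

Answer: UNREACHABLE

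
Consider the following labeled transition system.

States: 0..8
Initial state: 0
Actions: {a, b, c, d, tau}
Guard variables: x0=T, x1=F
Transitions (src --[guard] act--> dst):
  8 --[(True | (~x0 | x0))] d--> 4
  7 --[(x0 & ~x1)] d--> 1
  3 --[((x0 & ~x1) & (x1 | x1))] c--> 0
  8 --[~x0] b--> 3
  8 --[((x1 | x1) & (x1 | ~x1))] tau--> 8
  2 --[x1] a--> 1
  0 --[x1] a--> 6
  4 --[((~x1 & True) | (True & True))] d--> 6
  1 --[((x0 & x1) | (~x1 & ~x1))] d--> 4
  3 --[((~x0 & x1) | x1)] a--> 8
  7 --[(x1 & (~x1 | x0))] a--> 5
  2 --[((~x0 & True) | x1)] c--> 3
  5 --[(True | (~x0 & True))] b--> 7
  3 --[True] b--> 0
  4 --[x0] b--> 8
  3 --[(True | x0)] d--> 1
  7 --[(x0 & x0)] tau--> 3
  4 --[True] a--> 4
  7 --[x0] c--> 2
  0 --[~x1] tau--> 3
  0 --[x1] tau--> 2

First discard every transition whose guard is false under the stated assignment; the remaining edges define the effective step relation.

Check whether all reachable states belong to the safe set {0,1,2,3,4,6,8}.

Answer: INVARIANT HOLDS

Trace:
Allowed set {0,1,2,3,4,6,8}
Reachable = {0,1,3,4,6,8}
  0: ok
  1: ok
  3: ok
  4: ok
  6: ok
  8: ok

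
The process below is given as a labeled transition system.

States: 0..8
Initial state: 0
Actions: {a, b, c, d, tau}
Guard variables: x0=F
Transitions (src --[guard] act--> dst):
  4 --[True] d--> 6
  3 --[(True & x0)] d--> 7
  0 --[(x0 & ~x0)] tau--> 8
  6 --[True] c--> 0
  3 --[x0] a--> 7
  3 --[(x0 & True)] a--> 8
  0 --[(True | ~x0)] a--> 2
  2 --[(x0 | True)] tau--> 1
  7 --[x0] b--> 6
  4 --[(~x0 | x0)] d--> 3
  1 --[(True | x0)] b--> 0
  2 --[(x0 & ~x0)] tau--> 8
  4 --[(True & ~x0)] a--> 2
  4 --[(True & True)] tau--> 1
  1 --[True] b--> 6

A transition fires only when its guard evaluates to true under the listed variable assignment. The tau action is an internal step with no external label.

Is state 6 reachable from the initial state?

After dropping false guards: 9 live edges.
Layer 0: {0}
Layer 1: {2}  total {0,2}
Layer 2: {1}  total {0,1,2}
Layer 3: {6}  total {0,1,2,6}
Reachable = {0,1,2,6}
witness 6: a·tau·b

Answer: REACHABLE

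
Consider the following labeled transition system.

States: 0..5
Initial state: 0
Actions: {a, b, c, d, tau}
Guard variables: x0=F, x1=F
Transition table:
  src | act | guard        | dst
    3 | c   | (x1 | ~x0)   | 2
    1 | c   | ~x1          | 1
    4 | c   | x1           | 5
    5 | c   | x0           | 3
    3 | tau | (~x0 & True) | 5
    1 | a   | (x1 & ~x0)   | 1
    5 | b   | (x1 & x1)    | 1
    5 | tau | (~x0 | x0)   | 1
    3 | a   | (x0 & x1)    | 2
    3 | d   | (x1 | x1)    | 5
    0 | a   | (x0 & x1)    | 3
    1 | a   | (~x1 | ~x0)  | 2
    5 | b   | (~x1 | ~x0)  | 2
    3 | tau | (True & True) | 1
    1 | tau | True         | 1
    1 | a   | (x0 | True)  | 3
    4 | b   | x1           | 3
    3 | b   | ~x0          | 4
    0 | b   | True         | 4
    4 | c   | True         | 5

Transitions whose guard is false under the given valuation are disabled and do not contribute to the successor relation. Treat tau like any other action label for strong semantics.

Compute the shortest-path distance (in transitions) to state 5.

BFS to 5:
  Layer 0: {0}
  Layer 1: {4}
  Layer 2: {5}
5 enters at depth 2; path b·c

Answer: 2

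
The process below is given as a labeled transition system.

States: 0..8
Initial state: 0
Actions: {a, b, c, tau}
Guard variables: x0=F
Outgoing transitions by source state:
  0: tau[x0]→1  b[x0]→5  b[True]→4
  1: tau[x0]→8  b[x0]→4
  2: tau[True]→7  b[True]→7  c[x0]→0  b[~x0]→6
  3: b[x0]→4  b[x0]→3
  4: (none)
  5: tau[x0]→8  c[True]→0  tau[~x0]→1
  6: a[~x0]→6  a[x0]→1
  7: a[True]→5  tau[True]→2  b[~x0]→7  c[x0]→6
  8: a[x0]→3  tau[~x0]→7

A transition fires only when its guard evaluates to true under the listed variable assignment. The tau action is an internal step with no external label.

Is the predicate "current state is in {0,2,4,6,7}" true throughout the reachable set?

Safe = {0,2,4,6,7}
R = {0,4}
  0: ok
  4: ok

Answer: INVARIANT HOLDS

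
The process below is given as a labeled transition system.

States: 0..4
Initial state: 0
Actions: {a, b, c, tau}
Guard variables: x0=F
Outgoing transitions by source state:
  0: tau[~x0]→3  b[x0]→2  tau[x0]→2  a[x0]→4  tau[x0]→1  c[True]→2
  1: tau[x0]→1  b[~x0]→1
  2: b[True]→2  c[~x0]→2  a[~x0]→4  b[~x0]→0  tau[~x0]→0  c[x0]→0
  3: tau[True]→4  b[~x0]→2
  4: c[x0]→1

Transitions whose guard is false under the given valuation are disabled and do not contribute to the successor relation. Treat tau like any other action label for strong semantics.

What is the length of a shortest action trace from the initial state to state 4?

BFS to 4:
  depth 0: {0}
  depth 1: {2,3}
  depth 2: {4}
depth(4)=2, e.g. c·a

Answer: 2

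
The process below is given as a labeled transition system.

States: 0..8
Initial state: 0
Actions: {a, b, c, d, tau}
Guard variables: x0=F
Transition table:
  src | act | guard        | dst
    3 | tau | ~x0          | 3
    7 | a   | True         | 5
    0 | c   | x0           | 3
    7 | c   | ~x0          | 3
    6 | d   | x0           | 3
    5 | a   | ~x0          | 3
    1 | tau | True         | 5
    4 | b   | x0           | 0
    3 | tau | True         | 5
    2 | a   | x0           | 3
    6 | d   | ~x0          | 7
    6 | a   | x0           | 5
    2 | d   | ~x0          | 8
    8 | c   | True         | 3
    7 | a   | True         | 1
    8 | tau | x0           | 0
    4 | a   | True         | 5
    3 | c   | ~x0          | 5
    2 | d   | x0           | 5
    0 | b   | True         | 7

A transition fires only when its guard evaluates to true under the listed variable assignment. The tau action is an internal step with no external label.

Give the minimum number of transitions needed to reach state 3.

BFS to 3:
  depth 0: {0}
  depth 1: {7}
  depth 2: {1,3,5}
3 enters at depth 2; path b·c

Answer: 2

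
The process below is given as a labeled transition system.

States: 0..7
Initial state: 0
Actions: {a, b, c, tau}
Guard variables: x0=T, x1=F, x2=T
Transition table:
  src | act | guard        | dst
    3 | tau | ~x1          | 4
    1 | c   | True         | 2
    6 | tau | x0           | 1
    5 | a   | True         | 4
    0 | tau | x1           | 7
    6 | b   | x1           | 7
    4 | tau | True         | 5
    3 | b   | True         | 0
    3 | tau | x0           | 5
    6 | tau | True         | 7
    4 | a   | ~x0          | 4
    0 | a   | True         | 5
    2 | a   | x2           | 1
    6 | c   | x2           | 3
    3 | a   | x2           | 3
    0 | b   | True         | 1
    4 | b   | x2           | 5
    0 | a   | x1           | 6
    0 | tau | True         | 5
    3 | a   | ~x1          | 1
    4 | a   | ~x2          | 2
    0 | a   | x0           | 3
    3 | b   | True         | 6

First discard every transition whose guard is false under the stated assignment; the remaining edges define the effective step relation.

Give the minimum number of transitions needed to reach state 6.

BFS to 6:
  depth 0: {0}
  depth 1: {1,3,5}
  depth 2: {2,4,6}
first hit 6 at d=2 via a·b

Answer: 2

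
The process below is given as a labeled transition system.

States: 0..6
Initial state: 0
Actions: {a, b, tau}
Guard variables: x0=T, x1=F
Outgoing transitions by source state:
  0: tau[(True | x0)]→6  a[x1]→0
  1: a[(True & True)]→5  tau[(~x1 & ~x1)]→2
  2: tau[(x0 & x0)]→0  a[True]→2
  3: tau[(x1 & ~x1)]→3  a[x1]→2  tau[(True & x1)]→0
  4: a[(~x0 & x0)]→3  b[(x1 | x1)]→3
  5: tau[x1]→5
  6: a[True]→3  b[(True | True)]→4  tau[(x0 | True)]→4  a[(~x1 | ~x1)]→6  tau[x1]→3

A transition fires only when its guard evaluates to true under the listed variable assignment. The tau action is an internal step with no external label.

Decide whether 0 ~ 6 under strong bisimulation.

Answer: NOT BISIMILAR

Working:
Bisimulation quotient by refinement:
  round 0: {{0,1,2,3,4,5,6}}
  round 1: {{0},{1,2},{3,4,5},{6}}
  round 2: {{0},{1},{2},{3,4,5},{6}}
stable after 3 split(s): 5 block(s)
[0]={0}  [6]={6}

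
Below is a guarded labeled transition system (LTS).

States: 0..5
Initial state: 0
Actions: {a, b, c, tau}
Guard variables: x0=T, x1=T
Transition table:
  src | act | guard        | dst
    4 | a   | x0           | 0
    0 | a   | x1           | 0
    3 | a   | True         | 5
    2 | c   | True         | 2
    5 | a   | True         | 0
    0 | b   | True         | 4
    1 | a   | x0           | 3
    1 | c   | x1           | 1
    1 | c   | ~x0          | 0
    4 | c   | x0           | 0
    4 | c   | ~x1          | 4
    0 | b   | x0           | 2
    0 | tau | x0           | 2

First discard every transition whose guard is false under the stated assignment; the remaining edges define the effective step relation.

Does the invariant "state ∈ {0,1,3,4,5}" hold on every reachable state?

Answer: INVARIANT VIOLATED at state 2

Trace:
Allowed set {0,1,3,4,5}
Reach set: {0,2,4}
  0: safe
  2: outside
  4: safe
witness against invariant: b → 2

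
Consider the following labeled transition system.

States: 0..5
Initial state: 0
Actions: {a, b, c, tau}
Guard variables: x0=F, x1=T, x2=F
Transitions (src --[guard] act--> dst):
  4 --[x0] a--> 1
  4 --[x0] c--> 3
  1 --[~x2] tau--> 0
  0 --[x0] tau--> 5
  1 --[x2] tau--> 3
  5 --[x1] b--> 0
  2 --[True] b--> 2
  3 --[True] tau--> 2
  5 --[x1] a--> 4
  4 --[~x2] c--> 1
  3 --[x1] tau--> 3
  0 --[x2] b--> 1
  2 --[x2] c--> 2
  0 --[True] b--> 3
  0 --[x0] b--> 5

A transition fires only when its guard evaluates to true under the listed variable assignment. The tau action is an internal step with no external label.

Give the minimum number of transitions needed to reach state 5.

BFS to 5:
  depth 0: {0}
  depth 1: {3}
  depth 2: {2}
5 never appears.

Answer: UNREACHABLE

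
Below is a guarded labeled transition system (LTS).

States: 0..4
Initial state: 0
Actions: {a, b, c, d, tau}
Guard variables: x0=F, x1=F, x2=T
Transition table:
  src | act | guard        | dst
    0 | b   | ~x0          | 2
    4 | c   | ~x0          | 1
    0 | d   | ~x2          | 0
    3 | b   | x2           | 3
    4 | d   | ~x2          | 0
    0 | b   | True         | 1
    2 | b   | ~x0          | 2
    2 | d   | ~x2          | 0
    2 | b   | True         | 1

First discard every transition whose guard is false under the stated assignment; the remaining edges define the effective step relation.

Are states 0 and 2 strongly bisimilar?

Answer: BISIMILAR

Trace:
Refine partition for ~:
  P[0] = {{0,1,2,3,4}}
  P[1] = {{0,2,3},{1},{4}}
  P[2] = {{0,2},{1},{3},{4}}
stable after 3 split(s): 4 block(s)
[0]={0,2}  [2]={0,2}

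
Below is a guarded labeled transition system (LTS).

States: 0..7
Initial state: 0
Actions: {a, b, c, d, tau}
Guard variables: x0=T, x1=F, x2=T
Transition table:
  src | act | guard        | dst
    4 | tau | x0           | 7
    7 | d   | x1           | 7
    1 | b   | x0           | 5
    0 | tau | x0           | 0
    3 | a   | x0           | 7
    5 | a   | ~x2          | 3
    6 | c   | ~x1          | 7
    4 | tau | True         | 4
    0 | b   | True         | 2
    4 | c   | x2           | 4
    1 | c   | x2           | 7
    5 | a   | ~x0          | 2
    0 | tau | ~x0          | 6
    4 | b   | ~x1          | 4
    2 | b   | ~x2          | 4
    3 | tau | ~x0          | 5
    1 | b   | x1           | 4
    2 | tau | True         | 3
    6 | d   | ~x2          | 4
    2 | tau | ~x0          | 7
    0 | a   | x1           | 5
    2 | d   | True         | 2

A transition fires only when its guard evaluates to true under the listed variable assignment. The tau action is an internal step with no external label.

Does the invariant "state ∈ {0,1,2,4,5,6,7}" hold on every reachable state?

Answer: INVARIANT VIOLATED at state 3

Trace:
Safe = {0,1,2,4,5,6,7}
Reachable = {0,2,3,7}
  0: ✓
  2: ✓
  3: VIOLATES
  7: ✓
reach 3 via b·tau — violates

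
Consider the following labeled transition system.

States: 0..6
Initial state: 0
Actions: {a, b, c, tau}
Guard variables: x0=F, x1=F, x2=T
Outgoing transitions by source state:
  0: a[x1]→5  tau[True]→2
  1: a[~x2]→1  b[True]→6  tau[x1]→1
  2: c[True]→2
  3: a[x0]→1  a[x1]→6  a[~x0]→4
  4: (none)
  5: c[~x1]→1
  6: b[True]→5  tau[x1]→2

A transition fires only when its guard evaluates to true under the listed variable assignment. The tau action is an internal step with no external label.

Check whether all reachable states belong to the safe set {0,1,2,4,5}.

Allowed set {0,1,2,4,5}
Reachable = {0,2}
  0: ✓
  2: ✓

Answer: INVARIANT HOLDS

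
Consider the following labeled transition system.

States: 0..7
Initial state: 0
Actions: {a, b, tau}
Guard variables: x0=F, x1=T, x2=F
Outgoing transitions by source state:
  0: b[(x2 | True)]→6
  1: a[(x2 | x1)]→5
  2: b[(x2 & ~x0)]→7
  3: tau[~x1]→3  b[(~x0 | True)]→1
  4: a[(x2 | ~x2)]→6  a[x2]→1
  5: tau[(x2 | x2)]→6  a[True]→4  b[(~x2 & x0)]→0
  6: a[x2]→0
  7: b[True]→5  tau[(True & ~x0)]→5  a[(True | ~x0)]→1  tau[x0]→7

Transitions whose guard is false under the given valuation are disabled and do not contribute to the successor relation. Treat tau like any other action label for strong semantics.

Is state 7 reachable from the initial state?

Answer: UNREACHABLE

Analysis:
8 transition(s) survive guard evaluation.
depth 0: {0}
depth 1: {6}  cumulative {0,6}
R = {0,6}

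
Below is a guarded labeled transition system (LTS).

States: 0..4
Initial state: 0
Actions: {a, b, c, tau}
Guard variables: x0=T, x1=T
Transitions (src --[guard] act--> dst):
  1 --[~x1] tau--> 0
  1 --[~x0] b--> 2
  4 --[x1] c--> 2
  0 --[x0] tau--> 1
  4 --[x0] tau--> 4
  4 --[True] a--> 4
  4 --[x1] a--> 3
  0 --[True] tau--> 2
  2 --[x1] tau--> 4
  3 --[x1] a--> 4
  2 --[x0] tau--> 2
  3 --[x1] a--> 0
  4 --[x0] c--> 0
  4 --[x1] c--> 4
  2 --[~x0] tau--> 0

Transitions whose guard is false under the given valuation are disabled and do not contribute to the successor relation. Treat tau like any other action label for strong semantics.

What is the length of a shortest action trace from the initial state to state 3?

Answer: 3

Analysis:
Breadth-first toward 3:
  L0 = {0}
  L1 = {1,2}
  L2 = {4}
  L3 = {3}
depth(3)=3, e.g. tau·tau·a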